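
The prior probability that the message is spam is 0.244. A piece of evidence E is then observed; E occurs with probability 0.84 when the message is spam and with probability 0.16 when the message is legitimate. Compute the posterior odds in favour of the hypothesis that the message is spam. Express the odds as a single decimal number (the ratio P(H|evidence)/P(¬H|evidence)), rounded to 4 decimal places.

Prior odds = 0.244/(1−0.244) = 0.32275. In log-odds, ln(0.32275) = -1.1309.
Add log likelihood ratio: ln(5.2500) = 1.6582.
Posterior log-odds = 0.52735, so posterior odds = exp(0.52735) = 1.6944.

Posterior odds ≈ 1.6944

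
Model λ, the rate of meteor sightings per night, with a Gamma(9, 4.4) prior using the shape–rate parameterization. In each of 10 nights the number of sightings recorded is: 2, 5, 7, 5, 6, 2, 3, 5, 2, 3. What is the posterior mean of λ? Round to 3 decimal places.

Posterior mean ≈ 3.403

Total count ∑xᵢ = 40 over n = 10 nights.
Gamma is conjugate to the Poisson likelihood: posterior is Gamma(shape = 9+40 = 49, rate = 4.4+10 = 14.4).
Posterior mean = shape/rate = 49/14.4 = 3.403.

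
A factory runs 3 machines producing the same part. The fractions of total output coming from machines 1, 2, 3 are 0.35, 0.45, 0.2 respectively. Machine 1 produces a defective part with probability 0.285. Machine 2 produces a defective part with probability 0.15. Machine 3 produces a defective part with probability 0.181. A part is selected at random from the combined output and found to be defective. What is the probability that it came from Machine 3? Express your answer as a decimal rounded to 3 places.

Posterior probability ≈ 0.178

Tabulate prior·likelihood by source: [1] prior 0.35, lik 0.285, product 0.09975; [2] prior 0.45, lik 0.15, product 0.06750; [3] prior 0.2, lik 0.181, product 0.03620.
Normalizing constant = 0.20345; the posterior for Machine 3 is its product over the sum, 0.03620/0.20345 = 0.178.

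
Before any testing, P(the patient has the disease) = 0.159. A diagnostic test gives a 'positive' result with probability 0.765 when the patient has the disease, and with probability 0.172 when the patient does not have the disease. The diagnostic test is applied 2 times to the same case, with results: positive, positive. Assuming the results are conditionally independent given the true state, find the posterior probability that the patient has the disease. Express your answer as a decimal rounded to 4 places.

Let H be the event that the patient has the disease; start with P(H) = 0.159. P('positive'|H) = 0.765, P('positive'|¬H) = 0.172.
Update on result 1 ('positive'): P(H) ← 0.765·0.1590 / (0.765·0.1590 + 0.172·0.8410) = 0.12164/0.26629 = 0.4568.
Update on result 2 ('positive'): P(H) ← 0.765·0.4568 / (0.765·0.4568 + 0.172·0.5432) = 0.34944/0.44287 = 0.7890.

Posterior P(H) ≈ 0.7890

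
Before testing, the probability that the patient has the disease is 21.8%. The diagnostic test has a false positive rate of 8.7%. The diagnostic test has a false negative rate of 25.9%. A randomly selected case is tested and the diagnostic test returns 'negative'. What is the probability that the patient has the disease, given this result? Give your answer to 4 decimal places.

P(H | E) ≈ 0.0733

Write H for 'the patient has the disease'. Prior odds H:¬H = 0.218/0.782 = 0.27877. For the 'negative' outcome, the likelihood ratio is 0.259/0.913 = 0.28368.
Posterior odds = 0.27877 × 0.28368 = 0.079082, so P(H|E) = 0.079082/(1+0.079082) = 0.0733.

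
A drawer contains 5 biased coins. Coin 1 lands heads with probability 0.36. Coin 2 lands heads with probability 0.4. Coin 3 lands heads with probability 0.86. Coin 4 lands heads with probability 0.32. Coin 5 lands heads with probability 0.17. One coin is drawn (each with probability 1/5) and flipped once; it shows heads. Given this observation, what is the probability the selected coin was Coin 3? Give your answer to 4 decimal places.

Tabulate prior·likelihood by source: [1] prior 0.2, lik 0.36, product 0.07200; [2] prior 0.2, lik 0.4, product 0.08000; [3] prior 0.2, lik 0.86, product 0.1720; [4] prior 0.2, lik 0.32, product 0.06400; [5] prior 0.2, lik 0.17, product 0.03400.
Normalizing constant = 0.42200; the posterior for Coin 3 is its product over the sum, 0.1720/0.42200 = 0.4076.

Posterior probability ≈ 0.4076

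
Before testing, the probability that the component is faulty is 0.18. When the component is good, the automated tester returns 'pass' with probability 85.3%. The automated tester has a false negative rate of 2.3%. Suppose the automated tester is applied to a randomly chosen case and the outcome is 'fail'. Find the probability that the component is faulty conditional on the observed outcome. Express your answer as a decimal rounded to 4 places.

Let H be the event that the component is faulty. P(H) = 0.18, so P(¬H) = 0.82. With E the 'fail' result, P(E|H) = 0.977 and P(E|¬H) = 0.147.
P(E) = 0.977·0.18 + 0.147·0.82 = 0.17586 + 0.12054 = 0.29640.
By Bayes' theorem, P(H|E) = 0.17586 / 0.29640 = 0.5933.

P(H | E) ≈ 0.5933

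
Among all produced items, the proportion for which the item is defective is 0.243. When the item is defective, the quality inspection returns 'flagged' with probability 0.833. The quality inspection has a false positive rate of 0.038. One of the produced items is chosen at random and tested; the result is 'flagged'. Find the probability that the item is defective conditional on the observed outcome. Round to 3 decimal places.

Let H be the event that the item is defective. P(H) = 0.243, so P(¬H) = 0.757. With E the 'flagged' result, P(E|H) = 0.833 and P(E|¬H) = 0.038.
P(E) = 0.833·0.243 + 0.038·0.757 = 0.20242 + 0.028766 = 0.23118.
By Bayes' theorem, P(H|E) = 0.20242 / 0.23118 = 0.876.

P(H | E) ≈ 0.876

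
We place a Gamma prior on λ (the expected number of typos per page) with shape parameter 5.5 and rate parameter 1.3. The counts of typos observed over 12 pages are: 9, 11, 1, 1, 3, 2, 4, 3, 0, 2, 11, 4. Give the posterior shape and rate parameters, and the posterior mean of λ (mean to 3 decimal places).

Posterior: Gamma(shape=56.5, rate=13.3); mean ≈ 4.248

Total count ∑xᵢ = 51 over n = 12 pages.
Gamma is conjugate to the Poisson likelihood: posterior is Gamma(shape = 5.5+51 = 56.5, rate = 1.3+12 = 13.3).
Posterior mean = shape/rate = 56.5/13.3 = 4.248.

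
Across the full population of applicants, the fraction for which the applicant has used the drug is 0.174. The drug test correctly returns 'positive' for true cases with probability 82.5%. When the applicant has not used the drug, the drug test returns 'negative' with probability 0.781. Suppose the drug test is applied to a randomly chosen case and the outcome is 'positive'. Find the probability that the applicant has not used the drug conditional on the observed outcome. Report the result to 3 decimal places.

P(¬H | E) ≈ 0.558

Write H for 'the applicant has used the drug'. Prior odds H:¬H = 0.174/0.826 = 0.21065. For the 'positive' outcome, the likelihood ratio is 0.825/0.219 = 3.7671.
Posterior odds = 0.21065 × 3.7671 = 0.79356, so P(H|E) = 0.79356/(1+0.79356) = 0.442. Then P(¬H|E) = 1 − 0.442 = 0.558.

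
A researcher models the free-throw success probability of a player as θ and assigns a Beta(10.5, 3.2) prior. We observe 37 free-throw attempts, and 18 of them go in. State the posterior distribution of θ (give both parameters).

Observing 18 successes and 19 failures updates Beta(10.5, 3.2) by adding the success and failure counts to the two shape parameters: α = 10.5+18 = 28.5, β = 3.2+19 = 22.2.

Posterior: Beta(28.5, 22.2)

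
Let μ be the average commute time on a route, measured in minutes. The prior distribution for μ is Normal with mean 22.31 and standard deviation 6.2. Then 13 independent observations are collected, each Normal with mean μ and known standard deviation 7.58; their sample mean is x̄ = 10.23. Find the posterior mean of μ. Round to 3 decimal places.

Prior precision 1/τ₀² = 1/6.2² = 0.0260146; data precision n/σ² = 13/7.58² = 0.226259.
Posterior precision = 0.0260146 + 0.226259 = 0.252273.
Posterior mean = (0.0260146·22.31 + 0.226259·10.23) / 0.252273 = 11.476.

Posterior mean ≈ 11.476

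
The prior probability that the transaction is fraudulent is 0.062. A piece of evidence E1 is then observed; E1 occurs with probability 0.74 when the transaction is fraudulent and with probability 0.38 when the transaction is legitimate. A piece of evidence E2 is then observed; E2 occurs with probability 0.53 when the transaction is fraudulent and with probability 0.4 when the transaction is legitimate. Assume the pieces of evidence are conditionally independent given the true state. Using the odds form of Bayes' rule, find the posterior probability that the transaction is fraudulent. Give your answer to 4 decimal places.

Prior odds = 0.062/(1−0.062) = 0.066098.
Likelihood ratio for E1 = 0.74/0.38 = 1.9474.
Likelihood ratio for E2 = 0.53/0.4 = 1.3250.
Posterior odds = prior odds × LR₁ × LR₂ = 0.17055.
Posterior probability = odds/(1+odds) = 0.17055/1.1706 = 0.1457.

Posterior probability ≈ 0.1457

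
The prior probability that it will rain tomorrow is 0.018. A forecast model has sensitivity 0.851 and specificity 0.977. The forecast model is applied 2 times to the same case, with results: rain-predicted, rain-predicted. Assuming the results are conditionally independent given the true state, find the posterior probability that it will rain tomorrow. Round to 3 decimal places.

Posterior P(H) ≈ 0.962

With H the event that it will rain tomorrow, the joint likelihood of the observed sequence is P(data|H) = 0.851·0.851 = 0.72420 and P(data|¬H) = 0.023·0.023 = 0.00052900.
Bayes: P(H|data) = 0.018·0.72420 / (0.018·0.72420 + 0.982·0.00052900) = 0.013036/0.013555 = 0.9617.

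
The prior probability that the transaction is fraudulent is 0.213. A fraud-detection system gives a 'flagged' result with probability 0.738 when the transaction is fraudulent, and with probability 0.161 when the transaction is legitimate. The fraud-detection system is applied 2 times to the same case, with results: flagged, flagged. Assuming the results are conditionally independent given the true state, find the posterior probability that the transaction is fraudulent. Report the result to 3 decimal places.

With H the event that the transaction is fraudulent, the joint likelihood of the observed sequence is P(data|H) = 0.738·0.738 = 0.54464 and P(data|¬H) = 0.161·0.161 = 0.025921.
Bayes: P(H|data) = 0.213·0.54464 / (0.213·0.54464 + 0.787·0.025921) = 0.11601/0.13641 = 0.8505.

Posterior P(H) ≈ 0.850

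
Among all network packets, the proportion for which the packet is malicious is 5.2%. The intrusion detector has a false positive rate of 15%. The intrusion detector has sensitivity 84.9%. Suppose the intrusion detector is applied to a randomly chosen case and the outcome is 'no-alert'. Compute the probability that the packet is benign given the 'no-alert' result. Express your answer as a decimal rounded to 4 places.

Let H be the event that the packet is malicious. P(H) = 0.052, so P(¬H) = 0.948. With E the 'no-alert' result, P(E|H) = 0.151 and P(E|¬H) = 0.85.
P(E) = 0.151·0.052 + 0.85·0.948 = 0.0078520 + 0.80580 = 0.81365.
By Bayes' theorem, P(H|E) = 0.0078520 / 0.81365 = 0.0097. Hence P(¬H|E) = 1 − 0.0097 = 0.9903.

P(¬H | E) ≈ 0.9903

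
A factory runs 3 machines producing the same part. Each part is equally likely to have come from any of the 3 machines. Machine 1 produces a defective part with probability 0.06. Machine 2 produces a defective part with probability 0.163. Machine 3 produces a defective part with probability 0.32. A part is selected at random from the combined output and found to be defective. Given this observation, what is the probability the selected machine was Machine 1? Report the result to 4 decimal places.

Tabulate prior·likelihood by source: [1] prior 0.333333, lik 0.06, product 0.02000; [2] prior 0.333333, lik 0.163, product 0.05433; [3] prior 0.333333, lik 0.32, product 0.1067.
Normalizing constant = 0.18100; the posterior for Machine 1 is its product over the sum, 0.02000/0.18100 = 0.1105.

Posterior probability ≈ 0.1105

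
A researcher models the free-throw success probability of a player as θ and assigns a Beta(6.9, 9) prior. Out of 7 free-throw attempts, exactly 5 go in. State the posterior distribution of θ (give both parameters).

Posterior: Beta(11.9, 11)

Observing 5 successes and 2 failures updates Beta(6.9, 9) by adding the success and failure counts to the two shape parameters: α = 6.9+5 = 11.9, β = 9+2 = 11.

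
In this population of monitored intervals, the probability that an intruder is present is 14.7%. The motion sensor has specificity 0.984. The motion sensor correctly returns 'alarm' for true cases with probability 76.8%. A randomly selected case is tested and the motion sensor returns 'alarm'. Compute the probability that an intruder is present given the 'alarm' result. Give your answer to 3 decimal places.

Let H be the event that an intruder is present. P(H) = 0.147, so P(¬H) = 0.853. With E the 'alarm' result, P(E|H) = 0.768 and P(E|¬H) = 0.016.
P(E) = 0.768·0.147 + 0.016·0.853 = 0.11290 + 0.013648 = 0.12654.
By Bayes' theorem, P(H|E) = 0.11290 / 0.12654 = 0.892.

P(H | E) ≈ 0.892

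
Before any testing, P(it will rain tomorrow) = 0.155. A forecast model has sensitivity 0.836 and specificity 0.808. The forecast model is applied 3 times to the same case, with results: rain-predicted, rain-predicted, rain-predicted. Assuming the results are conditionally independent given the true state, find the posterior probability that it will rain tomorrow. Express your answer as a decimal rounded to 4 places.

Let H be the event that it will rain tomorrow; start with P(H) = 0.155. P('rain-predicted'|H) = 0.836, P('rain-predicted'|¬H) = 0.192.
Update on result 1 ('rain-predicted'): P(H) ← 0.836·0.1550 / (0.836·0.1550 + 0.192·0.8450) = 0.12958/0.29182 = 0.4440.
Update on result 2 ('rain-predicted'): P(H) ← 0.836·0.4440 / (0.836·0.4440 + 0.192·0.5560) = 0.37122/0.47796 = 0.7767.
Update on result 3 ('rain-predicted'): P(H) ← 0.836·0.7767 / (0.836·0.7767 + 0.192·0.2233) = 0.64929/0.69217 = 0.9381.

Posterior P(H) ≈ 0.9381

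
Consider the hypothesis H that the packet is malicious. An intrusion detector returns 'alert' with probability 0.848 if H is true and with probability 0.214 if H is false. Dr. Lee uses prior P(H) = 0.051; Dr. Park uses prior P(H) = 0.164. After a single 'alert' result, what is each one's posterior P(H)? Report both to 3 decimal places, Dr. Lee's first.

The likelihood ratio for an 'alert' result is 0.848/0.214 = 3.9626.
Dr. Lee: prior odds 0.051/0.949 = 0.053741; posterior odds 0.21295; posterior probability 0.176.
Dr. Park: prior odds 0.164/0.836 = 0.19617; posterior odds 0.77736; posterior probability 0.437.

Dr. Lee: 0.176; Dr. Park: 0.437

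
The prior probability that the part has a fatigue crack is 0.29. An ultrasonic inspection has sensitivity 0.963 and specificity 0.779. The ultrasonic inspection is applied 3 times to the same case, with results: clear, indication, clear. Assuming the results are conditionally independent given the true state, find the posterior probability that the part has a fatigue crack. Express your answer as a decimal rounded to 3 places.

Posterior P(H) ≈ 0.004

With H the event that the part has a fatigue crack, the joint likelihood of the observed sequence is P(data|H) = 0.037·0.963·0.037 = 0.0013183 and P(data|¬H) = 0.779·0.221·0.779 = 0.13411.
Bayes: P(H|data) = 0.29·0.0013183 / (0.29·0.0013183 + 0.71·0.13411) = 0.00038232/0.095602 = 0.0040.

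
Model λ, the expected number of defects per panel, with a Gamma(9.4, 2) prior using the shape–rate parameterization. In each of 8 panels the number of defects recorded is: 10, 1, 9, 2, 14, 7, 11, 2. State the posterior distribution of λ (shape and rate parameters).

Posterior: Gamma(shape=65.4, rate=10)

The Poisson likelihood adds the total count to the shape and the number of exposure periods to the rate. Here ∑xᵢ = 56 and n = 8, so shape 9.4→65.4 and rate 2→10.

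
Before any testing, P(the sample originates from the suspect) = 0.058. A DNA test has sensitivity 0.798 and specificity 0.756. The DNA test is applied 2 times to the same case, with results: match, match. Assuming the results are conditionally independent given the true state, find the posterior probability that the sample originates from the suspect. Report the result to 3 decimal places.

Posterior P(H) ≈ 0.397

With H the event that the sample originates from the suspect, the joint likelihood of the observed sequence is P(data|H) = 0.798·0.798 = 0.63680 and P(data|¬H) = 0.244·0.244 = 0.059536.
Bayes: P(H|data) = 0.058·0.63680 / (0.058·0.63680 + 0.942·0.059536) = 0.036935/0.093018 = 0.3971.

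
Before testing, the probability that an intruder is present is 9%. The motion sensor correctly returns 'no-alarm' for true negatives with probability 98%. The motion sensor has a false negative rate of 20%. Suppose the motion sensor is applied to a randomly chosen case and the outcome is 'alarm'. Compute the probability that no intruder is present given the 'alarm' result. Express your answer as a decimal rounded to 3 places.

P(¬H | E) ≈ 0.202

Let H be the event that an intruder is present. P(H) = 0.09, so P(¬H) = 0.91. With E the 'alarm' result, P(E|H) = 0.8 and P(E|¬H) = 0.02.
P(E) = 0.8·0.09 + 0.02·0.91 = 0.072000 + 0.018200 = 0.090200.
By Bayes' theorem, P(H|E) = 0.072000 / 0.090200 = 0.798. Hence P(¬H|E) = 1 − 0.798 = 0.202.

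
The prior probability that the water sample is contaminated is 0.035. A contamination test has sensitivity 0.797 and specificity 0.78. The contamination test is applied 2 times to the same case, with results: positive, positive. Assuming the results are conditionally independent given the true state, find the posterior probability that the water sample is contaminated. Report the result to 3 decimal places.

With H the event that the water sample is contaminated, the joint likelihood of the observed sequence is P(data|H) = 0.797·0.797 = 0.63521 and P(data|¬H) = 0.22·0.22 = 0.048400.
Bayes: P(H|data) = 0.035·0.63521 / (0.035·0.63521 + 0.965·0.048400) = 0.022232/0.068938 = 0.3225.

Posterior P(H) ≈ 0.322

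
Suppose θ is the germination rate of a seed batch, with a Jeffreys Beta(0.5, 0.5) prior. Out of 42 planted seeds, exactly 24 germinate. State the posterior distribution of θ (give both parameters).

Posterior: Beta(24.5, 18.5)

The binomial likelihood is conjugate to the Beta prior: with 24 successes and 18 failures, the posterior is Beta(0.5+24, 0.5+18) = Beta(24.5, 18.5).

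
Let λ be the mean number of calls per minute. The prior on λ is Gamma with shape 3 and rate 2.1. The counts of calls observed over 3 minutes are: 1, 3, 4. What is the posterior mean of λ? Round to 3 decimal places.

Posterior mean ≈ 2.157

The Poisson likelihood adds the total count to the shape and the number of exposure periods to the rate. Here ∑xᵢ = 8 and n = 3, so shape 3→11 and rate 2.1→5.1.
Posterior mean = shape/rate = 11/5.1 = 2.157.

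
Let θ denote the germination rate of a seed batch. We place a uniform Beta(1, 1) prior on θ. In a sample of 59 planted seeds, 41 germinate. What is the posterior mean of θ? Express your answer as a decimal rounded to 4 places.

Observing 41 successes and 18 failures updates Beta(1, 1) by adding the success and failure counts to the two shape parameters: α = 1+41 = 42, β = 1+18 = 19.
Posterior mean = α/(α+β) = 42/61 = 0.6885.

Posterior mean ≈ 0.6885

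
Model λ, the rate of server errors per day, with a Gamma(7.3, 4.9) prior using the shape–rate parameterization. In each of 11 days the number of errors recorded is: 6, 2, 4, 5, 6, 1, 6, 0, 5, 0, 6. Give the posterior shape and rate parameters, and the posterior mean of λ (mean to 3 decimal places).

Total count ∑xᵢ = 41 over n = 11 days.
Gamma is conjugate to the Poisson likelihood: posterior is Gamma(shape = 7.3+41 = 48.3, rate = 4.9+11 = 15.9).
E[λ | data] = 48.3/15.9 = 3.038.

Posterior: Gamma(shape=48.3, rate=15.9); mean ≈ 3.038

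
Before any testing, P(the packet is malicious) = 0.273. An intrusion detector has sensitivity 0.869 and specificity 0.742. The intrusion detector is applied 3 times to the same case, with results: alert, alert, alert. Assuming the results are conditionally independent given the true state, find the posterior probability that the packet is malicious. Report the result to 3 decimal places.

Let H be the event that the packet is malicious; start with P(H) = 0.273. P('alert'|H) = 0.869, P('alert'|¬H) = 0.258.
Update on result 1 ('alert'): P(H) ← 0.869·0.2730 / (0.869·0.2730 + 0.258·0.7270) = 0.23724/0.42480 = 0.5585.
Update on result 2 ('alert'): P(H) ← 0.869·0.5585 / (0.869·0.5585 + 0.258·0.4415) = 0.48530/0.59922 = 0.8099.
Update on result 3 ('alert'): P(H) ← 0.869·0.8099 / (0.869·0.8099 + 0.258·0.1901) = 0.70380/0.75284 = 0.9349.

Posterior P(H) ≈ 0.935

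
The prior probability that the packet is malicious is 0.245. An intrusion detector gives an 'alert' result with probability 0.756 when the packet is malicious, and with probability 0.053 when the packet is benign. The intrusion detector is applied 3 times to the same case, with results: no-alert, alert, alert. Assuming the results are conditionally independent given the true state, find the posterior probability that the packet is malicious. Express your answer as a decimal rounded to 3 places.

With H the event that the packet is malicious, the joint likelihood of the observed sequence is P(data|H) = 0.244·0.756·0.756 = 0.13945 and P(data|¬H) = 0.947·0.053·0.053 = 0.0026601.
Bayes: P(H|data) = 0.245·0.13945 / (0.245·0.13945 + 0.755·0.0026601) = 0.034166/0.036175 = 0.9445.

Posterior P(H) ≈ 0.944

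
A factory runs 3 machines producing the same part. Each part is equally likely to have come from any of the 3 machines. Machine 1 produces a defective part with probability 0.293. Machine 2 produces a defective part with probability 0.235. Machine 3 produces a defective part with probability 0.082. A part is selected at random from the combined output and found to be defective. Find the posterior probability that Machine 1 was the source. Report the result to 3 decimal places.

Tabulate prior·likelihood by source: [1] prior 0.333333, lik 0.293, product 0.09767; [2] prior 0.333333, lik 0.235, product 0.07833; [3] prior 0.333333, lik 0.082, product 0.02733.
Normalizing constant = 0.20333; the posterior for Machine 1 is its product over the sum, 0.09767/0.20333 = 0.480.

Posterior probability ≈ 0.480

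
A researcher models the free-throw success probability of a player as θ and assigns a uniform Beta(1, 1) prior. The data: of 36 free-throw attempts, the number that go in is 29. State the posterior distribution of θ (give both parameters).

Posterior: Beta(30, 8)

Observing 29 successes and 7 failures updates Beta(1, 1) by adding the success and failure counts to the two shape parameters: α = 1+29 = 30, β = 1+7 = 8.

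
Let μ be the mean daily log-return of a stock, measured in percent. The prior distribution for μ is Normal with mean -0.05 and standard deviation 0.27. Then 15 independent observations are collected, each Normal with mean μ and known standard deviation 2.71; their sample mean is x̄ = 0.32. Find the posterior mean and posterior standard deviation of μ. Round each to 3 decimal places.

With known σ, the Normal prior is conjugate. Weight on the data is w = (n/σ²)/(n/σ² + 1/τ₀²) = 2.04246/(2.04246+13.7174) = 0.12960.
Posterior mean = w·x̄ + (1−w)·μ₀ = 0.12960·0.32 + 0.87040·-0.05 = -0.002. Posterior variance = 1/(2.04246+13.7174) = 0.0634523, so SD = 0.252.

Posterior mean ≈ -0.002; posterior SD ≈ 0.252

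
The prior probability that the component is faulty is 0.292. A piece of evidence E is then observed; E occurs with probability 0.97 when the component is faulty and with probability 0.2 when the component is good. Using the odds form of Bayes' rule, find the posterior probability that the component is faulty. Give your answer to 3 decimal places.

Posterior probability ≈ 0.667

Prior odds = 0.292/(1−0.292) = 0.41243. In log-odds, ln(0.41243) = -0.88569.
Add log likelihood ratio: ln(4.8500) = 1.5790.
Posterior log-odds = 0.69329, so posterior odds = exp(0.69329) = 2.0003. Converting, P(H|E) = 2.0003/3.0003 = 0.667.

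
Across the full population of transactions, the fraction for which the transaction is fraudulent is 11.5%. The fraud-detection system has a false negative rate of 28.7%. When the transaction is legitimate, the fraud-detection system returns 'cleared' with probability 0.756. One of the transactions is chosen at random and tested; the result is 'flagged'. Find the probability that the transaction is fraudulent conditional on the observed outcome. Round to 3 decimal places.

P(H | E) ≈ 0.275

Let H be the event that the transaction is fraudulent. P(H) = 0.115, so P(¬H) = 0.885. With E the 'flagged' result, P(E|H) = 0.713 and P(E|¬H) = 0.244.
P(E) = 0.713·0.115 + 0.244·0.885 = 0.081995 + 0.21594 = 0.29794.
By Bayes' theorem, P(H|E) = 0.081995 / 0.29794 = 0.275.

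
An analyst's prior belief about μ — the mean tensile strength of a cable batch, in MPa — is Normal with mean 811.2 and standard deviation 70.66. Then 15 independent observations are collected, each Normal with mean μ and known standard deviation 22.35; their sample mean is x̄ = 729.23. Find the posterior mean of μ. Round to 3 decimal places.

Posterior mean ≈ 729.773

With known σ, the Normal prior is conjugate. Weight on the data is w = (n/σ²)/(n/σ² + 1/τ₀²) = 0.0300287/(0.0300287+0.00020029) = 0.99337.
Posterior mean = w·x̄ + (1−w)·μ₀ = 0.99337·729.23 + 0.0066257·811.2 = 729.773.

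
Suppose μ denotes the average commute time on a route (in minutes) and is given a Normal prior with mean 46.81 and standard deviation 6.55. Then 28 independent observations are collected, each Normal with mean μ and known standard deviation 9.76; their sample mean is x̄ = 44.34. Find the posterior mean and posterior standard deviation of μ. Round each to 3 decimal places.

Prior precision 1/τ₀² = 1/6.55² = 0.0233087; data precision n/σ² = 28/9.76² = 0.293940.
Posterior precision = 0.0233087 + 0.293940 = 0.317248, giving posterior SD = 1/√0.317248 = 1.775.
Posterior mean = (0.0233087·46.81 + 0.293940·44.34) / 0.317248 = 44.521.

Posterior mean ≈ 44.521; posterior SD ≈ 1.775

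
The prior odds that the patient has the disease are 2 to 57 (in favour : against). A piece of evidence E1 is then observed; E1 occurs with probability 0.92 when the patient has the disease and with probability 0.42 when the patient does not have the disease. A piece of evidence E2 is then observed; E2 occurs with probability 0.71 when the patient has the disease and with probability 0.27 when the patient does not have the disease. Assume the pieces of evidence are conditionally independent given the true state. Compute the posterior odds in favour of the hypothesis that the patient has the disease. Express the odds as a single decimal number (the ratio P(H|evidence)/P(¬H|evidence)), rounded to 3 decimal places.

Posterior odds ≈ 0.202

Prior odds = 2/57 = 0.035088. In log-odds, ln(0.035088) = -3.3499.
Add log likelihood ratios: ln(2.1905) + ln(2.6296) = 1.7510.
Posterior log-odds = -1.5989, so posterior odds = exp(-1.5989) = 0.20211.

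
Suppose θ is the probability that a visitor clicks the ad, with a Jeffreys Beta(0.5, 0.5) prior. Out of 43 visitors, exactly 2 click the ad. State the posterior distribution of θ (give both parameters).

Posterior: Beta(2.5, 41.5)

The binomial likelihood is conjugate to the Beta prior: with 2 successes and 41 failures, the posterior is Beta(0.5+2, 0.5+41) = Beta(2.5, 41.5).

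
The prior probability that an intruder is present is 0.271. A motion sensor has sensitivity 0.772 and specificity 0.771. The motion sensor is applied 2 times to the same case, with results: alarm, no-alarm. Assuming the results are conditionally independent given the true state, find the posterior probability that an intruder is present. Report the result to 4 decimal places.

With H the event that an intruder is present, the joint likelihood of the observed sequence is P(data|H) = 0.772·0.228 = 0.17602 and P(data|¬H) = 0.229·0.771 = 0.17656.
Bayes: P(H|data) = 0.271·0.17602 / (0.271·0.17602 + 0.729·0.17656) = 0.047700/0.17641 = 0.2704.

Posterior P(H) ≈ 0.2704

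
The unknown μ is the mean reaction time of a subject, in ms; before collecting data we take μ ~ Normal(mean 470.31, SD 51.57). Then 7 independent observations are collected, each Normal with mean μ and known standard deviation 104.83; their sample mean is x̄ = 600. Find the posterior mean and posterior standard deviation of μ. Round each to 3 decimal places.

Posterior mean ≈ 551.860; posterior SD ≈ 31.419

Prior precision 1/τ₀² = 1/51.57² = 0.00037602; data precision n/σ² = 7/104.83² = 0.00063698.
Posterior precision = 0.00037602 + 0.00063698 = 0.00101300, giving posterior SD = 1/√0.00101300 = 31.419.
Posterior mean = (0.00037602·470.31 + 0.00063698·600) / 0.00101300 = 551.860.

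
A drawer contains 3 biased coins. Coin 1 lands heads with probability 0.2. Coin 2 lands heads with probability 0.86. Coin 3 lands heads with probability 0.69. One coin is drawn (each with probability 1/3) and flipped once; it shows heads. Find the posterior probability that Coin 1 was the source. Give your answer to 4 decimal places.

Tabulate prior·likelihood by source: [1] prior 0.333333, lik 0.2, product 0.06667; [2] prior 0.333333, lik 0.86, product 0.2867; [3] prior 0.333333, lik 0.69, product 0.2300.
Normalizing constant = 0.58333; the posterior for Coin 1 is its product over the sum, 0.06667/0.58333 = 0.1143.

Posterior probability ≈ 0.1143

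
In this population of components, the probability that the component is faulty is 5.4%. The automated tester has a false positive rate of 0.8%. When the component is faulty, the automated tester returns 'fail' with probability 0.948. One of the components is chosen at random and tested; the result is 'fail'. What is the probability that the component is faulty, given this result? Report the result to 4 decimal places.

Write H for 'the component is faulty'. Prior odds H:¬H = 0.054/0.946 = 0.057082. For the 'fail' outcome, the likelihood ratio is 0.948/0.008 = 118.50.
Posterior odds = 0.057082 × 118.50 = 6.7643, so P(H|E) = 6.7643/(1+6.7643) = 0.8712.

P(H | E) ≈ 0.8712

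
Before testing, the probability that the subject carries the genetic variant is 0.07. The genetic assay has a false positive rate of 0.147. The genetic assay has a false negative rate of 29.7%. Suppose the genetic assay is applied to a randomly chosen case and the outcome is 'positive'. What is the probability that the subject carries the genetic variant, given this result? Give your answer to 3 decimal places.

Let H be the event that the subject carries the genetic variant. P(H) = 0.07, so P(¬H) = 0.93. With E the 'positive' result, P(E|H) = 0.703 and P(E|¬H) = 0.147.
P(E) = 0.703·0.07 + 0.147·0.93 = 0.049210 + 0.13671 = 0.18592.
By Bayes' theorem, P(H|E) = 0.049210 / 0.18592 = 0.265.

P(H | E) ≈ 0.265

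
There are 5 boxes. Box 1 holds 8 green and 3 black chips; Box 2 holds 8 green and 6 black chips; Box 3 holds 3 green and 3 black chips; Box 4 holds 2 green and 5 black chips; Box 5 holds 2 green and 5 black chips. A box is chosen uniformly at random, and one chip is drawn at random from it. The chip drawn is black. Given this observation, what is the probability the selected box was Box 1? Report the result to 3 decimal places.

P(black|Box 1) = 0.2727; P(black|Box 2) = 0.4286; P(black|Box 3) = 0.5; P(black|Box 4) = 0.7143; P(black|Box 5) = 0.7143.
Prior × likelihood for each source: 0.2·0.2727=0.05455, 0.2·0.4286=0.08571, 0.2·0.5=0.1000, 0.2·0.7143=0.1429, 0.2·0.7143=0.1429. Summing gives P(black) = 0.52597.
P(Box 1 | black) = 0.05455 / 0.52597 = 0.104.

Posterior probability ≈ 0.104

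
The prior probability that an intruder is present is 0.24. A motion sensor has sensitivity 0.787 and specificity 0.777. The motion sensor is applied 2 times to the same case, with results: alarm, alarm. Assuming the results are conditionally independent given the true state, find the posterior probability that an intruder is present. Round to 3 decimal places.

Posterior P(H) ≈ 0.797

Let H be the event that an intruder is present; start with P(H) = 0.24. P('alarm'|H) = 0.787, P('alarm'|¬H) = 0.223.
Update on result 1 ('alarm'): P(H) ← 0.787·0.2400 / (0.787·0.2400 + 0.223·0.7600) = 0.18888/0.35836 = 0.5271.
Update on result 2 ('alarm'): P(H) ← 0.787·0.5271 / (0.787·0.5271 + 0.223·0.4729) = 0.41480/0.52027 = 0.7973.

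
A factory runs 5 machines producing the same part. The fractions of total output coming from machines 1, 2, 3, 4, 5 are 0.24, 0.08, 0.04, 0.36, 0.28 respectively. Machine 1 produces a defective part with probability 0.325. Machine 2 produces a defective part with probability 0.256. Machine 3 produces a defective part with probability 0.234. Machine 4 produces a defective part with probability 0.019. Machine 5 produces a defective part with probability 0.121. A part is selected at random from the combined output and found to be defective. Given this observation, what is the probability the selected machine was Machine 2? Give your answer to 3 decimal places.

Posterior probability ≈ 0.138

P(defective|M1) = 0.325; P(defective|M2) = 0.256; P(defective|M3) = 0.234; P(defective|M4) = 0.019; P(defective|M5) = 0.121.
Prior × likelihood for each source: 0.24·0.325=0.07800, 0.08·0.256=0.02048, 0.04·0.234=0.009360, 0.36·0.019=0.006840, 0.28·0.121=0.03388. Summing gives P(defective) = 0.14856.
P(Machine 2 | defective) = 0.02048 / 0.14856 = 0.138.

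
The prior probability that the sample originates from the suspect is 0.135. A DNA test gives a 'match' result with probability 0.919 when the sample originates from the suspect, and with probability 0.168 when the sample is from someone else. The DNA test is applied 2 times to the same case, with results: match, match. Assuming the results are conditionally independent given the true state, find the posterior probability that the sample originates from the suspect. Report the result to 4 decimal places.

With H the event that the sample originates from the suspect, the joint likelihood of the observed sequence is P(data|H) = 0.919·0.919 = 0.84456 and P(data|¬H) = 0.168·0.168 = 0.028224.
Bayes: P(H|data) = 0.135·0.84456 / (0.135·0.84456 + 0.865·0.028224) = 0.11402/0.13843 = 0.8236.

Posterior P(H) ≈ 0.8236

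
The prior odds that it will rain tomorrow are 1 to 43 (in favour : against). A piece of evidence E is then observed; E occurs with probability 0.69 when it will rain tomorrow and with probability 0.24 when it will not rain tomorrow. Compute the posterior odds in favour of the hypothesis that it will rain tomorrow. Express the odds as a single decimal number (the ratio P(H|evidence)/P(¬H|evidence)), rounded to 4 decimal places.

Prior odds = 1/43 = 0.023256.
Likelihood ratio for E = 0.69/0.24 = 2.8750.
Posterior odds = prior odds × LR = 0.066860.

Posterior odds ≈ 0.0669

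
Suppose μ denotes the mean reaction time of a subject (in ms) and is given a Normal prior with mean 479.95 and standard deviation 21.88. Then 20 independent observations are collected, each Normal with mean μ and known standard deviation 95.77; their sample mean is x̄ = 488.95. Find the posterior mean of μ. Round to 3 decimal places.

With known σ, the Normal prior is conjugate. Weight on the data is w = (n/σ²)/(n/σ² + 1/τ₀²) = 0.00218057/(0.00218057+0.00208884) = 0.51074.
Posterior mean = w·x̄ + (1−w)·μ₀ = 0.51074·488.95 + 0.48926·479.95 = 484.547.

Posterior mean ≈ 484.547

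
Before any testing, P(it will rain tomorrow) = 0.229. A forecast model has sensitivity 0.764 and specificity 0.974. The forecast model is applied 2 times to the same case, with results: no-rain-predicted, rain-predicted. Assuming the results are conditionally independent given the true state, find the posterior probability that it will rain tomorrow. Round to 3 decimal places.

Let H be the event that it will rain tomorrow; start with P(H) = 0.229. P('rain-predicted'|H) = 0.764, P('rain-predicted'|¬H) = 0.026.
Update on result 1 ('no-rain-predicted'): P(H) ← 0.236·0.2290 / (0.236·0.2290 + 0.974·0.7710) = 0.054044/0.80500 = 0.0671.
Update on result 2 ('rain-predicted'): P(H) ← 0.764·0.0671 / (0.764·0.0671 + 0.026·0.9329) = 0.051292/0.075546 = 0.6789.

Posterior P(H) ≈ 0.679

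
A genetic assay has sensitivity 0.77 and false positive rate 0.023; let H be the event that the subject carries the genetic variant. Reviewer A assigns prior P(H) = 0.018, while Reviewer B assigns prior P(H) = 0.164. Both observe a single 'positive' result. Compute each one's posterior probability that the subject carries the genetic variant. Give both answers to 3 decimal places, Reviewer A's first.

P('+'|H) = 0.77, P('+'|¬H) = 0.023.
Reviewer A: numerator 0.77·0.018 = 0.013860; evidence = 0.013860+0.023·0.982 = 0.036446; posterior = 0.380.
Reviewer B: numerator 0.77·0.164 = 0.12628; evidence = 0.12628+0.023·0.836 = 0.14551; posterior = 0.868.

Reviewer A: 0.380; Reviewer B: 0.868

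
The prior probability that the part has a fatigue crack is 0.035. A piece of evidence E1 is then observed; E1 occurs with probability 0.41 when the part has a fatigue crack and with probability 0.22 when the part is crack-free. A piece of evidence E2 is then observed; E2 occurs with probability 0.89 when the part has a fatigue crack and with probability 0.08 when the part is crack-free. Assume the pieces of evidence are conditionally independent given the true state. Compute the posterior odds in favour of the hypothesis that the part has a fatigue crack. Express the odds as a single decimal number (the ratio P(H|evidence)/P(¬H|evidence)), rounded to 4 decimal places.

Posterior odds ≈ 0.7520

Prior odds = 0.035/(1−0.035) = 0.036269. In log-odds, ln(0.036269) = -3.3168.
Add log likelihood ratios: ln(1.8636) + ln(11.125) = 3.0317.
Posterior log-odds = -0.28506, so posterior odds = exp(-0.28506) = 0.75197.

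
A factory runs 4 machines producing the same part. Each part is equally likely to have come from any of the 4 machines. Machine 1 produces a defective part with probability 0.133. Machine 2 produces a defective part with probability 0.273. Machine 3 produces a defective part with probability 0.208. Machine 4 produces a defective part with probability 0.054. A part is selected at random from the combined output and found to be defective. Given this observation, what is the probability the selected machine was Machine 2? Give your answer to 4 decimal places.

Tabulate prior·likelihood by source: [1] prior 0.25, lik 0.133, product 0.03325; [2] prior 0.25, lik 0.273, product 0.06825; [3] prior 0.25, lik 0.208, product 0.05200; [4] prior 0.25, lik 0.054, product 0.01350.
Normalizing constant = 0.16700; the posterior for Machine 2 is its product over the sum, 0.06825/0.16700 = 0.4087.

Posterior probability ≈ 0.4087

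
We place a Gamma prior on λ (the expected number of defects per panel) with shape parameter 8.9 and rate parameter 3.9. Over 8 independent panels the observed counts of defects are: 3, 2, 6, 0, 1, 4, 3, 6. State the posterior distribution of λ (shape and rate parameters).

Posterior: Gamma(shape=33.9, rate=11.9)

The Poisson likelihood adds the total count to the shape and the number of exposure periods to the rate. Here ∑xᵢ = 25 and n = 8, so shape 8.9→33.9 and rate 3.9→11.9.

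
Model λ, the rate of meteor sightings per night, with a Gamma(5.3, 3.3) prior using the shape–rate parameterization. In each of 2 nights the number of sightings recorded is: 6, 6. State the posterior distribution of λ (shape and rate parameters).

Total count ∑xᵢ = 12 over n = 2 nights.
Gamma is conjugate to the Poisson likelihood: posterior is Gamma(shape = 5.3+12 = 17.3, rate = 3.3+2 = 5.3).

Posterior: Gamma(shape=17.3, rate=5.3)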